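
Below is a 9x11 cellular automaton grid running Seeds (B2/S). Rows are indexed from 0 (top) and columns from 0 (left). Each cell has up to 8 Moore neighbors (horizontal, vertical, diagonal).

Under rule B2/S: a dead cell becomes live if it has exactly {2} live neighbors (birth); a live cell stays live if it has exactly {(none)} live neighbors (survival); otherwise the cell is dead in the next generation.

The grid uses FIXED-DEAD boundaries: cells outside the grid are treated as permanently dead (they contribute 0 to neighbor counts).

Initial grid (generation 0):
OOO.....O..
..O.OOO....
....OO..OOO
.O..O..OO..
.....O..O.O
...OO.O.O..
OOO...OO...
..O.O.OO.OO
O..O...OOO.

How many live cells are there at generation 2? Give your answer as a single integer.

Simulating step by step:
Generation 0 (given above): 40 live cells
Generation 1: 15 live cells
....O.OO...
O.........O
.OO........
...O.......
..O........
O..........
..........O
...........
.OO.OO.....
Generation 2: 17 live cells
.....O.....
..OO.OOO...
O..O.......
...........
.O.O.......
.O.........
...........
.OOOOO.....
...O.......
Population at generation 2: 17

Answer: 17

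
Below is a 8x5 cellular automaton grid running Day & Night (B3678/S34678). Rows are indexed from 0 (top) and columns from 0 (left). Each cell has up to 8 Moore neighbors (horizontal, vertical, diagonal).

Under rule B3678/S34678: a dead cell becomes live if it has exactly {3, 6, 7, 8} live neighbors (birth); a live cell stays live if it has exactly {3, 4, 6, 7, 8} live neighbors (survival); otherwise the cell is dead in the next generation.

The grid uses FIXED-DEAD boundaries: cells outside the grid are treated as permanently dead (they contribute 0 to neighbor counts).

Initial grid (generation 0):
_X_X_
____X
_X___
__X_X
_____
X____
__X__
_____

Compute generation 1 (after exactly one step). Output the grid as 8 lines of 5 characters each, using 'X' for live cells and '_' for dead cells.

Answer: _____
__X__
___X_
_____
_____
_____
_____
_____

Derivation:
Simulating step by step:
Generation 0 (given above): 8 live cells
Generation 1: 2 live cells
(generation 1 grid is the final answer)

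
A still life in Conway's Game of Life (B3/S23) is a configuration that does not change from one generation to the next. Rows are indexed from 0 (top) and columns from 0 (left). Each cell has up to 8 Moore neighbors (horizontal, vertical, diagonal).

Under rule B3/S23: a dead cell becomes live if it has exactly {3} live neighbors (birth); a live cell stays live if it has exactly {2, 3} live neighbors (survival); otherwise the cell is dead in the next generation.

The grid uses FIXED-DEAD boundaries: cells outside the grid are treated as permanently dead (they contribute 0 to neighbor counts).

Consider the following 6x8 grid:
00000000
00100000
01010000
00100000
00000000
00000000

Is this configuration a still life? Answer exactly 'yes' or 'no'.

Compute generation 1 and compare to generation 0 (given above):
Generation 1:
00000000
00100000
01010000
00100000
00000000
00000000
The grids are IDENTICAL -> still life.

Answer: yes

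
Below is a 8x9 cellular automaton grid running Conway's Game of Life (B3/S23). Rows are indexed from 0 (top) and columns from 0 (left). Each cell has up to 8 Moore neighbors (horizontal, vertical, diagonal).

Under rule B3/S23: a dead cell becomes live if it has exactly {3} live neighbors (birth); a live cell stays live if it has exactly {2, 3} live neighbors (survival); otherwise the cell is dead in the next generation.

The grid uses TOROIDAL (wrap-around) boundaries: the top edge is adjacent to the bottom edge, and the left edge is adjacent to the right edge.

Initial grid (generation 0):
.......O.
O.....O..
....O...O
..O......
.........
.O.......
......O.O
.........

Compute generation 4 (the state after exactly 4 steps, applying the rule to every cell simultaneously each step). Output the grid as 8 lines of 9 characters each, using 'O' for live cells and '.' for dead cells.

Answer: .........
.........
.........
.........
.........
.........
.........
.........

Derivation:
Simulating step by step:
Generation 0 (given above): 9 live cells
Generation 1: 3 live cells
.........
.......OO
.........
.........
.........
.........
.........
.......O.
Generation 2: 2 live cells
.......OO
.........
.........
.........
.........
.........
.........
.........
Generation 3: 0 live cells
.........
.........
.........
.........
.........
.........
.........
.........
Generation 4: 0 live cells
(generation 4 grid is the final answer)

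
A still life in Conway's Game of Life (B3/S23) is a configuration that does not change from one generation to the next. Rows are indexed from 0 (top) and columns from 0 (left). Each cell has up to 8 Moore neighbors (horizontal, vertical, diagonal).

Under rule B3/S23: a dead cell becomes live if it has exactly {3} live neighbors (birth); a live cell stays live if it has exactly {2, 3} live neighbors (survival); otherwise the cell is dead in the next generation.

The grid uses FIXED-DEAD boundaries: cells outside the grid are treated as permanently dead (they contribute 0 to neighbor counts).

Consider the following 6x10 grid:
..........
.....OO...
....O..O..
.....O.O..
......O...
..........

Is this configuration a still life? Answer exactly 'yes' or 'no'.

Answer: yes

Derivation:
Compute generation 1 and compare to generation 0 (given above):
Generation 1:
..........
.....OO...
....O..O..
.....O.O..
......O...
..........
The grids are IDENTICAL -> still life.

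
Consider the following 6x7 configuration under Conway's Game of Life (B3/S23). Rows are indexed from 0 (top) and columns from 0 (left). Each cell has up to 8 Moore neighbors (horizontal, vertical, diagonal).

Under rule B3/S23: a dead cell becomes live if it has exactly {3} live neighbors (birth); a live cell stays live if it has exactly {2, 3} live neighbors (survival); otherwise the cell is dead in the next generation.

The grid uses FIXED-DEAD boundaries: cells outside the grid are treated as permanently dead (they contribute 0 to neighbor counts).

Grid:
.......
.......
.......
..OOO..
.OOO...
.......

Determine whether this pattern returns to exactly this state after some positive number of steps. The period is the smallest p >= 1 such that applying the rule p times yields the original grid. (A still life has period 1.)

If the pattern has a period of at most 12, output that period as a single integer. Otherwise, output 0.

Answer: 2

Derivation:
Simulating and comparing each generation to the original:
Gen 0 (original, given above): 6 live cells
Gen 1: 6 live cells, differs from original
Gen 2: 6 live cells, MATCHES original -> period = 2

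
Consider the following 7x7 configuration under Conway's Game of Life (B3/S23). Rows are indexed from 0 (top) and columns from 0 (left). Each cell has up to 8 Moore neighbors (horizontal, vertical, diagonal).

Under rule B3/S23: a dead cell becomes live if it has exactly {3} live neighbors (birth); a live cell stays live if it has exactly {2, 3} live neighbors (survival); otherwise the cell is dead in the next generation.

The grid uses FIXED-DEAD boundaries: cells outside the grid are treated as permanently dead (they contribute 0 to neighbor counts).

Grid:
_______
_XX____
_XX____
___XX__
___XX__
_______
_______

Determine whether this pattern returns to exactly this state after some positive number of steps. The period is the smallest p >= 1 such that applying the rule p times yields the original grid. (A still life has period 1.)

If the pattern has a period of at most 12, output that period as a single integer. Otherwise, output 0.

Simulating and comparing each generation to the original:
Gen 0 (original, given above): 8 live cells
Gen 1: 6 live cells, differs from original
Gen 2: 8 live cells, MATCHES original -> period = 2

Answer: 2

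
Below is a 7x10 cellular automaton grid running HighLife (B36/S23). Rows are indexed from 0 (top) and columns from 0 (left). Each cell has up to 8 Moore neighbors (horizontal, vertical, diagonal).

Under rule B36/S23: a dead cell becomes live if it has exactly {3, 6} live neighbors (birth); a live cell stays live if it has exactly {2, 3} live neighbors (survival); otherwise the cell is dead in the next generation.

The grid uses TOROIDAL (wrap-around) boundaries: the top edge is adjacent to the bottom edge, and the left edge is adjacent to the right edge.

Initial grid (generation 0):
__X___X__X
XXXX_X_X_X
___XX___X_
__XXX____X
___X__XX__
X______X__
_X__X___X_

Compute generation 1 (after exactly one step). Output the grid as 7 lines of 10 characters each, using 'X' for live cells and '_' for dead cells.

Simulating step by step:
Generation 0 (given above): 25 live cells
Generation 1: 32 live cells
(generation 1 grid is the final answer)

Answer: ____XXXX_X
XX___XXX_X
__X__X__X_
__X__X_XX_
__XXX_XXX_
______XXX_
XX_____XXX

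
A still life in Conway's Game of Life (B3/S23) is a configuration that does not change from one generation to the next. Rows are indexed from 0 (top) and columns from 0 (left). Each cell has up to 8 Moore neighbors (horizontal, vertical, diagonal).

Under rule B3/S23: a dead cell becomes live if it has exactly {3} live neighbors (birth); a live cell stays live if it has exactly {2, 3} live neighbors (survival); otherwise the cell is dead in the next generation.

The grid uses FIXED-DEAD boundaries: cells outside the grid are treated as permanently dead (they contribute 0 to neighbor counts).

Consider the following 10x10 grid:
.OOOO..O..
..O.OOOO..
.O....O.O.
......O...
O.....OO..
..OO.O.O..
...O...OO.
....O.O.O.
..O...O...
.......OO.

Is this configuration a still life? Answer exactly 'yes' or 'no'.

Compute generation 1 and compare to generation 0 (given above):
Generation 1:
.OO.O..O..
....O...O.
..........
.....OO...
.....O.O..
..OOO.....
..OO.O..O.
...O.OO.O.
.....OO.O.
.......O..
Cell (0,3) differs: gen0=1 vs gen1=0 -> NOT a still life.

Answer: no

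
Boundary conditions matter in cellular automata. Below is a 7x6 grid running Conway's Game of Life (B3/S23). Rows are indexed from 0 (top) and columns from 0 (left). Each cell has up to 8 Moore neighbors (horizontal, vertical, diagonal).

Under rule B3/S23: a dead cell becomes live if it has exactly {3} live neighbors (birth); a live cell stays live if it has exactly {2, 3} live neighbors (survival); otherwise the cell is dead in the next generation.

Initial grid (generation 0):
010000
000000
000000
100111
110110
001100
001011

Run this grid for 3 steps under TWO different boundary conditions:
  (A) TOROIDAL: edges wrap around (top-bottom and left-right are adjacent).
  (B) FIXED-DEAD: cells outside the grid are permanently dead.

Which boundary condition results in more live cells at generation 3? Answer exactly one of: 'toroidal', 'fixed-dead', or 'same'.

Under TOROIDAL boundary, generation 3:
000000
111111
110001
000000
111001
110001
110000
Population = 18

Under FIXED-DEAD boundary, generation 3:
000000
001100
010010
100001
101101
000011
000000
Population = 12

Comparison: toroidal=18, fixed-dead=12 -> toroidal

Answer: toroidal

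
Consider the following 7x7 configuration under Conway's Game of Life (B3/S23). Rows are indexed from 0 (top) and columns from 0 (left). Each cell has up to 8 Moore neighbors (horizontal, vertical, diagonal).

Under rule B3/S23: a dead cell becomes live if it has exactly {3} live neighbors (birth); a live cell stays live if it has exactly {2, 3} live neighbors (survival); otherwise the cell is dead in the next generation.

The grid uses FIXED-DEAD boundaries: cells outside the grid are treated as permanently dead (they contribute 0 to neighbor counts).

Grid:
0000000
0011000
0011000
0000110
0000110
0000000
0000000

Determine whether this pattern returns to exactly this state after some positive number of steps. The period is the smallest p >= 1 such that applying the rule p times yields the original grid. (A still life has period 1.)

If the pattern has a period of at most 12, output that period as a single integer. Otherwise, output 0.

Answer: 2

Derivation:
Simulating and comparing each generation to the original:
Gen 0 (original, given above): 8 live cells
Gen 1: 6 live cells, differs from original
Gen 2: 8 live cells, MATCHES original -> period = 2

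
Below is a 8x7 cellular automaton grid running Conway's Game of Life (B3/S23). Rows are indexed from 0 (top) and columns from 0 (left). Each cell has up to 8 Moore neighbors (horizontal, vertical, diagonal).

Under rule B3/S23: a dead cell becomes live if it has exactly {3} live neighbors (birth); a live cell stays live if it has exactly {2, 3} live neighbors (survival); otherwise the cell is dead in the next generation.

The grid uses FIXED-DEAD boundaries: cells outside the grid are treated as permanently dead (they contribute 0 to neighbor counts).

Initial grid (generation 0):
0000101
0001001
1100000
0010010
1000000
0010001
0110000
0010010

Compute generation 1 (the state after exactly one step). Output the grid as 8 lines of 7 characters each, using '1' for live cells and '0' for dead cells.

Simulating step by step:
Generation 0 (given above): 15 live cells
Generation 1: 12 live cells
(generation 1 grid is the final answer)

Answer: 0000010
0000010
0110000
1000000
0100000
0010000
0111000
0110000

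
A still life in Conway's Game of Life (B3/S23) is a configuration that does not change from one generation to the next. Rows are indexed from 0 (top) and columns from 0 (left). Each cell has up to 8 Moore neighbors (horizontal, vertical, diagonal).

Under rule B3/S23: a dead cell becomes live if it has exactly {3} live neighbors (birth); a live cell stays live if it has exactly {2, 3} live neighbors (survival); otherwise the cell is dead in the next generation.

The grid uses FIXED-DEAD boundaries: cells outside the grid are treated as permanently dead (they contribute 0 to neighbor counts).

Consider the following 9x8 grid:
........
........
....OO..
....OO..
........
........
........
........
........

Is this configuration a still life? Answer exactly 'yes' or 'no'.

Compute generation 1 and compare to generation 0 (given above):
Generation 1:
........
........
....OO..
....OO..
........
........
........
........
........
The grids are IDENTICAL -> still life.

Answer: yes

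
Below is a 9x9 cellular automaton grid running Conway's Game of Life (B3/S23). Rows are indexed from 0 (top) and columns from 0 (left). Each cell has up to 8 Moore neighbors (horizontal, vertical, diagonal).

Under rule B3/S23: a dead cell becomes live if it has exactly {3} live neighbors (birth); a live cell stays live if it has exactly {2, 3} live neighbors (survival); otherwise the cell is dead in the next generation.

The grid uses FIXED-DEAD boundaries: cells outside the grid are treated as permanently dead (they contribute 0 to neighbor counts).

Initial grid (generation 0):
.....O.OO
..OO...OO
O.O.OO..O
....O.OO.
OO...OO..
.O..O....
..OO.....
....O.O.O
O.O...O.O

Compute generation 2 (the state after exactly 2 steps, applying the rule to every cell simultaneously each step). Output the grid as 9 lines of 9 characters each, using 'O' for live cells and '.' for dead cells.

Answer: ..O...OO.
.O.O.O..O
O....OO..
O......OO
......OO.
O........
O.....O..
.OO..OO..
.........

Derivation:
Simulating step by step:
Generation 0 (given above): 30 live cells
Generation 1: 34 live cells
......OOO
.OOO.O...
.OO.OO..O
O..OO..O.
OO..O.OO.
OO.OOO...
..OOOO...
.OO..O...
.....O...
Generation 2: 22 live cells
(generation 2 grid is the final answer)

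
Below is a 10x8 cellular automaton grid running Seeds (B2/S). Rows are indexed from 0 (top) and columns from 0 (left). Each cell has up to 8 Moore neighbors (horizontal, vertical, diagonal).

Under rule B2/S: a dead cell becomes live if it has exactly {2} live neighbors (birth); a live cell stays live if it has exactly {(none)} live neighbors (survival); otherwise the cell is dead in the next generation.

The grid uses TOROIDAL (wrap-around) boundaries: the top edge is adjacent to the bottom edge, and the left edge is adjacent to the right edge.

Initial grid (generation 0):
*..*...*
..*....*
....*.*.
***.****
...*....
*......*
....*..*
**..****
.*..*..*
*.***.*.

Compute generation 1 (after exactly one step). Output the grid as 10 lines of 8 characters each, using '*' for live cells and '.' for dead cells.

Simulating step by step:
Generation 0 (given above): 33 live cells
Generation 1: 9 live cells
(generation 1 grid is the final answer)

Answer: .....*..
.*..**..
........
........
........
...**.*.
...*....
..*.....
........
........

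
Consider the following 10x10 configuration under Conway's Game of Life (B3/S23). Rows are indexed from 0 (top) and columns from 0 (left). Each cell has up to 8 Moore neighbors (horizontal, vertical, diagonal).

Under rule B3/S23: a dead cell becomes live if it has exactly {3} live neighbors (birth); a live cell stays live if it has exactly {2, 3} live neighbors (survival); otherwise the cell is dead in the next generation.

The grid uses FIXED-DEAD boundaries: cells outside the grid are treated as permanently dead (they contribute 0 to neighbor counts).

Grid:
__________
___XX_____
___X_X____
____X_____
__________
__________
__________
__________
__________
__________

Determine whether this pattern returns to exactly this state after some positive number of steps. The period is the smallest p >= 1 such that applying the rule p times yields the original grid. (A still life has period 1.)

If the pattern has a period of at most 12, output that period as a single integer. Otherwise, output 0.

Answer: 1

Derivation:
Simulating and comparing each generation to the original:
Gen 0 (original, given above): 5 live cells
Gen 1: 5 live cells, MATCHES original -> period = 1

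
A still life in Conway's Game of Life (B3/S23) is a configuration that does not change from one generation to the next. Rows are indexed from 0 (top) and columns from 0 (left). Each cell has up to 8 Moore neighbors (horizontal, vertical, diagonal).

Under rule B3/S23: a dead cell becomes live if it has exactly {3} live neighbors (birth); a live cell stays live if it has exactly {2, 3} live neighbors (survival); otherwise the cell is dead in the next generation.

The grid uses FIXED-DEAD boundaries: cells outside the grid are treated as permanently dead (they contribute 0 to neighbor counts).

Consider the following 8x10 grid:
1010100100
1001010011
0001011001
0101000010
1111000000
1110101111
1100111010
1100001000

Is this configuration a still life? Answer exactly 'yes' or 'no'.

Compute generation 1 and compare to generation 0 (given above):
Generation 1:
0101100010
0111010111
0001011101
1101000000
0000100001
0000101011
0001100011
1100001100
Cell (0,0) differs: gen0=1 vs gen1=0 -> NOT a still life.

Answer: no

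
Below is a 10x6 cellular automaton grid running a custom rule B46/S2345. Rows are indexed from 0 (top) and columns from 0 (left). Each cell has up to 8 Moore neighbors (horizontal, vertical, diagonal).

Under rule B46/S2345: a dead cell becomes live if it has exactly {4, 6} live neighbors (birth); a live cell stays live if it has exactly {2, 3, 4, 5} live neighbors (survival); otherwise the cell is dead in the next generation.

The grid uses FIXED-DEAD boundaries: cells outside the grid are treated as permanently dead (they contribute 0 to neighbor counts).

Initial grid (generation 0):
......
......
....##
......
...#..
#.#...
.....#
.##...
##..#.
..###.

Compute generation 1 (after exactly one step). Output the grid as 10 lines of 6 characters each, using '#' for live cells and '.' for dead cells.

Simulating step by step:
Generation 0 (given above): 14 live cells
Generation 1: 9 live cells
(generation 1 grid is the final answer)

Answer: ......
......
......
......
......
......
.#....
.##...
##..#.
..###.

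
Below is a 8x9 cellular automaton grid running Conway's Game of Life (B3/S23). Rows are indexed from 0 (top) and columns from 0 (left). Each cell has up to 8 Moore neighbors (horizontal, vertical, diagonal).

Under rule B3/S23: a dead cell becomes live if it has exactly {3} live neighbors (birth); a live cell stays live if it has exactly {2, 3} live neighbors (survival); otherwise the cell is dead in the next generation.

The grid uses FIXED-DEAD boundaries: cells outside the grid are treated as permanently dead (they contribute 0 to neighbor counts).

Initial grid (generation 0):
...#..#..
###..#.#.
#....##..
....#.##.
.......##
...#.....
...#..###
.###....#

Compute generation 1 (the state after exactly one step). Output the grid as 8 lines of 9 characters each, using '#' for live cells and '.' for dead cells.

Simulating step by step:
Generation 0 (given above): 24 live cells
Generation 1: 23 live cells
(generation 1 grid is the final answer)

Answer: .##...#..
###.##.#.
#...#....
........#
......###
......#..
...##..##
..##....#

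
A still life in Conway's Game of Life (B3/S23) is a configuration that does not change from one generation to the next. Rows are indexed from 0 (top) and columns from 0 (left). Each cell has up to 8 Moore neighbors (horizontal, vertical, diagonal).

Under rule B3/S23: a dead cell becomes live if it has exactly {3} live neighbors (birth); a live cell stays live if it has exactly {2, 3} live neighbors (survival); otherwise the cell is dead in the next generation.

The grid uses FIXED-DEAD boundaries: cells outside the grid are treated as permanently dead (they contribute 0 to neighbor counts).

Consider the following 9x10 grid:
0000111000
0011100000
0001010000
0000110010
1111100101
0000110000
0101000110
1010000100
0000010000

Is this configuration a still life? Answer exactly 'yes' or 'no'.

Compute generation 1 and compare to generation 0 (given above):
Generation 1:
0000110000
0010001000
0010010000
0100011010
0110001010
1000011100
0111101110
0110001110
0000000000
Cell (0,6) differs: gen0=1 vs gen1=0 -> NOT a still life.

Answer: no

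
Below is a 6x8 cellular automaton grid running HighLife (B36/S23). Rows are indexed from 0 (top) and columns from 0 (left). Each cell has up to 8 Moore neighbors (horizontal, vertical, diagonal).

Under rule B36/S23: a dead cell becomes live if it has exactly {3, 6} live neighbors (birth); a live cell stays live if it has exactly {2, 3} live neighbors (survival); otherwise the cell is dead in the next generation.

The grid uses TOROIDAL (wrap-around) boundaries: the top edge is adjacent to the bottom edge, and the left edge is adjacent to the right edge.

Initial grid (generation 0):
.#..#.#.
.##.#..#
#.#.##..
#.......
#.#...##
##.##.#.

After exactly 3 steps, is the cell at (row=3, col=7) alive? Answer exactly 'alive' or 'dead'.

Simulating step by step:
Generation 0 (given above): 21 live cells
Generation 1: 23 live cells
....#.#.
..#.#.##
#.#.##.#
#..#.##.
..##.##.
...##.##
Generation 2: 16 live cells
....##..
##..##..
#.#...#.
#...#...
..#.#...
..#..#.#
Generation 3: 19 live cells
##.#....
##.##.##
#..##...
.....#.#
.#..##..
.....##.

Cell (3,7) at generation 3: 1 -> alive

Answer: alive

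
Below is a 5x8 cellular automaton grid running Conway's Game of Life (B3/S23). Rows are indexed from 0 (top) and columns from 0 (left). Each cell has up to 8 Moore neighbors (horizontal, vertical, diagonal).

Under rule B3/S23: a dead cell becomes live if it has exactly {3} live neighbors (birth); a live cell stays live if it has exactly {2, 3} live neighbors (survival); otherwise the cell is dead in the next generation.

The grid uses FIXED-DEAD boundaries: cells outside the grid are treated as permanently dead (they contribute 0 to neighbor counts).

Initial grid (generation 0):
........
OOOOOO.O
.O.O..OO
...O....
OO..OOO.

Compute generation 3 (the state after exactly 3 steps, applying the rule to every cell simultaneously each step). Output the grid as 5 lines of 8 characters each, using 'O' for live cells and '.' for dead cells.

Answer: ........
....O...
.OO....O
.OOOO.O.
.O......

Derivation:
Simulating step by step:
Generation 0 (given above): 17 live cells
Generation 1: 21 live cells
.OOOO...
OO.OOO.O
OO...OOO
OO.O...O
....OO..
Generation 2: 12 live cells
OO...O..
.......O
...O.O.O
OOO....O
....O...
Generation 3: 10 live cells
(generation 3 grid is the final answer)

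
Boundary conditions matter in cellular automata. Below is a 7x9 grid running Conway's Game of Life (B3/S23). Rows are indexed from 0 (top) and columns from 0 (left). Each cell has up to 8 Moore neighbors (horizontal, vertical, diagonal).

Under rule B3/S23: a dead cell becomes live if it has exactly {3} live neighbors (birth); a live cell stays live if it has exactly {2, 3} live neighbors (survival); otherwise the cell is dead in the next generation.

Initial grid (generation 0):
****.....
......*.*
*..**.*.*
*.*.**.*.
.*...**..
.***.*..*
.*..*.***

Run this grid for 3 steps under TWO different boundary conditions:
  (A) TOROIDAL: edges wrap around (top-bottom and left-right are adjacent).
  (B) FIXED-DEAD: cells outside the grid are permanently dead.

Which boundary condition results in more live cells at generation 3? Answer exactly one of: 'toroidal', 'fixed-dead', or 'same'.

Answer: toroidal

Derivation:
Under TOROIDAL boundary, generation 3:
***....**
....*.**.
*...**...
*...**...
.**.**.**
***......
.****...*
Population = 28

Under FIXED-DEAD boundary, generation 3:
.........
*...***..
*.......*
*...**...
*...*....
...*.*...
**.*.****
Population = 20

Comparison: toroidal=28, fixed-dead=20 -> toroidal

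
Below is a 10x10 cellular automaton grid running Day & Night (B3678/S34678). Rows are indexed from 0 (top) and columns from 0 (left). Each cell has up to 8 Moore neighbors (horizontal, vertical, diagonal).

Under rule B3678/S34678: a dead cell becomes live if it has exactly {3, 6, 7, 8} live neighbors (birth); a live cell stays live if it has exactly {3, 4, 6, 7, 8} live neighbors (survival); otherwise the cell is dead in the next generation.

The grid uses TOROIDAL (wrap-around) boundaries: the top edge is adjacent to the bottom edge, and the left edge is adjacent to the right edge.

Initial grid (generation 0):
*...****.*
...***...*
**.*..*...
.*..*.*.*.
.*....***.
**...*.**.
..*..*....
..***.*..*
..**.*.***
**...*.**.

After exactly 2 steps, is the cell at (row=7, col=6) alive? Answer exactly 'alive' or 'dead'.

Simulating step by step:
Generation 0 (given above): 45 live cells
Generation 1: 53 live cells
**.*...*.*
.***...***
*..*...*.*
.*....**.*
.**...***.
.**....***
*.*..*.***
.**.*.**..
..**.*.*.*
****.**.**
Generation 2: 50 live cells
****...***
**.**.***.
.......***
.*....*.**
.**...***.
..**...**.
***.....**
.**.*..**.
.**..***.*
*.**..*...

Cell (7,6) at generation 2: 0 -> dead

Answer: dead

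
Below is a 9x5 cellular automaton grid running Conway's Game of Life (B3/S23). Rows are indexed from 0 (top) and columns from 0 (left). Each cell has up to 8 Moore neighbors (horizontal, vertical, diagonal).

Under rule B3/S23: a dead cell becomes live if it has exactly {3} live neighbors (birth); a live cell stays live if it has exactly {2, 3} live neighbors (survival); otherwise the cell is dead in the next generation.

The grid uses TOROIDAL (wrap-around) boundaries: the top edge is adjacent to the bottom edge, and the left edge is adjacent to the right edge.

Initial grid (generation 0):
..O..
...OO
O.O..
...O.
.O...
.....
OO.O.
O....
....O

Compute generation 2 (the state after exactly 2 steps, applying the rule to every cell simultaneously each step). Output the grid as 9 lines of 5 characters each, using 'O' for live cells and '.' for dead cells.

Simulating step by step:
Generation 0 (given above): 12 live cells
Generation 1: 16 live cells
....O
.OOOO
..O..
.OO..
.....
OOO..
OO..O
OO...
.....
Generation 2: 17 live cells
(generation 2 grid is the final answer)

Answer: O.O.O
OOO.O
O....
.OO..
O....
..O.O
....O
.O..O
O....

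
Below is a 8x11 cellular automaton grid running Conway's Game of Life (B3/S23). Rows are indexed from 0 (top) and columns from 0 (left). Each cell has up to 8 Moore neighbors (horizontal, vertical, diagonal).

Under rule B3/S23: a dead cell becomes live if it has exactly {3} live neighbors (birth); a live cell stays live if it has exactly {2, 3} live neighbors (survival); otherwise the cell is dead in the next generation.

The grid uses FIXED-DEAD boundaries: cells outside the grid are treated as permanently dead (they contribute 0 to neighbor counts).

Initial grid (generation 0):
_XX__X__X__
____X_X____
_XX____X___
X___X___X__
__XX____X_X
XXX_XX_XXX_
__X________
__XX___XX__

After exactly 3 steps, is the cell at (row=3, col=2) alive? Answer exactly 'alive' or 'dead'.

Simulating step by step:
Generation 0 (given above): 29 live cells
Generation 1: 24 live cells
_____X_____
___X_XXX___
_X_X_X_X___
_______XXX_
X_X__X_____
____X__XXX_
____X_X__X_
__XX_______
Generation 2: 24 live cells
____XX_____
__X__X_X___
__X__X_____
_XX_X__XX__
______X____
___XX_XXXX_
____XX_X_X_
___X_______
Generation 3: 27 live cells
____XXX____
___X_X_____
__X_XX_XX__
_XXX_XXX___
__X_X_X__X_
___XX____X_
_____X_X_X_
____X______

Cell (3,2) at generation 3: 1 -> alive

Answer: alive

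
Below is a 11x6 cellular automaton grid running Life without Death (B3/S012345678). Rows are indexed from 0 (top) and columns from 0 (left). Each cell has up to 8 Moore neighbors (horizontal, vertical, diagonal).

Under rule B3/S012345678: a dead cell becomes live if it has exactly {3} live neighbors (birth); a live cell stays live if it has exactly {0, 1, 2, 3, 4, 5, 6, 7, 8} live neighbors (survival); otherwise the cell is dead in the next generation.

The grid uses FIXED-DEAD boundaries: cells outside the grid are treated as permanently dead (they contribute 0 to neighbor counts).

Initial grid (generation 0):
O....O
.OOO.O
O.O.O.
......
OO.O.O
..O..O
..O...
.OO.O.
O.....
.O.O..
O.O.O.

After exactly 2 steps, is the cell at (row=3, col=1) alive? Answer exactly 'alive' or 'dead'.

Simulating step by step:
Generation 0 (given above): 25 live cells
Generation 1: 43 live cells
OOO.OO
OOOO.O
O.O.O.
O.OOO.
OOOOOO
..OOOO
..O...
.OOOO.
O..O..
OOOO..
OOOOO.
Generation 2: 45 live cells
OOO.OO
OOOO.O
O.O.OO
O.OOO.
OOOOOO
..OOOO
..O..O
.OOOO.
O..O..
OOOO..
OOOOO.

Cell (3,1) at generation 2: 0 -> dead

Answer: dead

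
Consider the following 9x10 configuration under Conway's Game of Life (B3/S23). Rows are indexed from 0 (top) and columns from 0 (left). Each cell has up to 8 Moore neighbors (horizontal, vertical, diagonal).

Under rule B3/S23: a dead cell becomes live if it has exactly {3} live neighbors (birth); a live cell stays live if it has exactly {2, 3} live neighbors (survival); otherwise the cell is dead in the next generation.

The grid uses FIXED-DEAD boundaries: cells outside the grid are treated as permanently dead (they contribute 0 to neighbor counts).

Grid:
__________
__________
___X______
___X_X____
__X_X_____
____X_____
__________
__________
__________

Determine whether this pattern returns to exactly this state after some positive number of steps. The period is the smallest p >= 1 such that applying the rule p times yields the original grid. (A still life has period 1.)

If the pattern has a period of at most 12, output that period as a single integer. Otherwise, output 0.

Simulating and comparing each generation to the original:
Gen 0 (original, given above): 6 live cells
Gen 1: 6 live cells, differs from original
Gen 2: 6 live cells, MATCHES original -> period = 2

Answer: 2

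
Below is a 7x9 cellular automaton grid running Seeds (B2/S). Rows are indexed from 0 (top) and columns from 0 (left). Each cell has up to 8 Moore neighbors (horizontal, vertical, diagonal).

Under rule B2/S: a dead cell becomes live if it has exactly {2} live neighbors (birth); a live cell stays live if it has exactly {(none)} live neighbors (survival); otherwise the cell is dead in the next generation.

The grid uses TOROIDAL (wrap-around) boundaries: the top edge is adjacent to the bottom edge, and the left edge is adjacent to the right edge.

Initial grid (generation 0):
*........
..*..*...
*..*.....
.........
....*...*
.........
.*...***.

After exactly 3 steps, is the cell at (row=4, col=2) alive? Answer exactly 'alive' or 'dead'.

Answer: alive

Derivation:
Simulating step by step:
Generation 0 (given above): 11 live cells
Generation 1: 20 live cells
..*.*..**
*..**...*
.**.*....
*..**...*
.........
*...*...*
*.......*
Generation 2: 10 live cells
.....*...
.........
.......*.
.....*...
.*...*.*.
.*.....*.
....**...
Generation 3: 13 live cells
......*..
......*..
......*..
....*..**
*.*.*...*
*.*.....*
.........

Cell (4,2) at generation 3: 1 -> alive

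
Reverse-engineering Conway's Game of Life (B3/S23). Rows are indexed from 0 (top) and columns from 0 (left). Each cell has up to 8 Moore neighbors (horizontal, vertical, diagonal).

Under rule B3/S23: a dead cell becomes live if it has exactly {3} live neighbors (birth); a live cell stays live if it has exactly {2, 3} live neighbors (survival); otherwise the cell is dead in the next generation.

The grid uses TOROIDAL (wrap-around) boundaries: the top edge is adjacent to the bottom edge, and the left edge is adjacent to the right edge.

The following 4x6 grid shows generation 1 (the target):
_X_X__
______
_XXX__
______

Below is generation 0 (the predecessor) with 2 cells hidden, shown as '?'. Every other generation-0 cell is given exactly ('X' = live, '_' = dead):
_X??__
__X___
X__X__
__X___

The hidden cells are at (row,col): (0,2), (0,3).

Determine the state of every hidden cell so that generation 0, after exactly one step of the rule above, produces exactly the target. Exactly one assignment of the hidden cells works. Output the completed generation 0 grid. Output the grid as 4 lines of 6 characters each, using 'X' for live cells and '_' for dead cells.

Answer: _XXX__
__X___
X__X__
__X___

Derivation:
Hidden generation-0 cells (in order): (0,2), (0,3).
A hidden cell only influences target cells in its own 3x3 neighborhood. Try each of the 2^2 = 4 assignments, step the completed generation 0 forward once under B3/S23, and compare with the target:
  (0,2)=_ (0,3)=_ -> step gives (0,2)='X' but target has '_' -> reject
  (0,2)=_ (0,3)=X -> step gives (1,1)='X' but target has '_' -> reject
  (0,2)=X (0,3)=_ -> step gives (0,2)='X' but target has '_' -> reject
  (0,2)=X (0,3)=X -> step reproduces the target at every cell -> ACCEPT
Unique solution: (0,2)=live, (0,3)=live.
Check: live-neighbor counts of every cell in the completed generation 0:
134310
244421
033211
244421
Applying B3/S23 to generation 0 with these counts gives:
_X_X__
______
_XXX__
______
which matches the target exactly.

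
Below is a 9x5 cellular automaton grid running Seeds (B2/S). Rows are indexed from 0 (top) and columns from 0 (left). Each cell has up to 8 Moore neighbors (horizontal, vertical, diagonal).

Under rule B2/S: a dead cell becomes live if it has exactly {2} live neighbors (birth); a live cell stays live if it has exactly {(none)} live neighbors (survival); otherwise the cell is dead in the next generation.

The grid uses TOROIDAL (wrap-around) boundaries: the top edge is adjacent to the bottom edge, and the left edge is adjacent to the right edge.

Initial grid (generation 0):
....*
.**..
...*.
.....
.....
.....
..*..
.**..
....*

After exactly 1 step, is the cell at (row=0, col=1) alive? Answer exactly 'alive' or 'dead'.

Simulating step by step:
Generation 0 (given above): 8 live cells
Generation 1: 9 live cells
.**..
*...*
.*...
.....
.....
.....
...*.
*....
.**..

Cell (0,1) at generation 1: 1 -> alive

Answer: alive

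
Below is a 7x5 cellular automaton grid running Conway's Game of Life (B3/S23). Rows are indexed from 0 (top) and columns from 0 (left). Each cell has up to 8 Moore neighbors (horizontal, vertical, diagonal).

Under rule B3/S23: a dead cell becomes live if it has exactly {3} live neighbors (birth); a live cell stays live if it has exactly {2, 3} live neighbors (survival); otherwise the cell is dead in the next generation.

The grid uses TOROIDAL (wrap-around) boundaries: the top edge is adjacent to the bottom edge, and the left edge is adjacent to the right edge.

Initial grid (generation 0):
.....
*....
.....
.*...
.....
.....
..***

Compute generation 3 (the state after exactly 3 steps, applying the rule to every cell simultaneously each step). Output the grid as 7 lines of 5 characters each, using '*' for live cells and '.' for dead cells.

Simulating step by step:
Generation 0 (given above): 5 live cells
Generation 1: 4 live cells
...**
.....
.....
.....
.....
...*.
...*.
Generation 2: 4 live cells
...**
.....
.....
.....
.....
.....
..**.
Generation 3: 6 live cells
(generation 3 grid is the final answer)

Answer: ..***
.....
.....
.....
.....
.....
..***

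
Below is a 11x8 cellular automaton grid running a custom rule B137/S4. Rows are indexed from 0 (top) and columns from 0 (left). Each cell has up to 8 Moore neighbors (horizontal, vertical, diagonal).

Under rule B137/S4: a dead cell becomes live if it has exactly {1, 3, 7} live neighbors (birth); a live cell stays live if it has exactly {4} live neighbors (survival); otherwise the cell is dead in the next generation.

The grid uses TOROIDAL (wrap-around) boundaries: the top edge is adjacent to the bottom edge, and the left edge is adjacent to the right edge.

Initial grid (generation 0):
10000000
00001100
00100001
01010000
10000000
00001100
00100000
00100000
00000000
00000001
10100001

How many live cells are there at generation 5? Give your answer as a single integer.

Answer: 35

Derivation:
Simulating step by step:
Generation 0 (given above): 16 live cells
Generation 1: 30 live cells
01100001
00100000
00011000
10101010
00001011
10100011
00010010
00000000
11110011
10110000
01010000
Generation 2: 32 live cells
10111010
01000111
11110110
00000000
00000010
00010010
00001000
11010010
01100100
10011100
01000010
Generation 3: 25 live cells
00000010
00000000
00001010
01100111
00111000
00100100
00110101
00001100
01100011
00000010
10000000
Generation 4: 24 live cells
11000100
00011100
00000001
00000100
00110000
11100011
10000000
11000001
00000000
11010000
01000001
Generation 5: 35 live cells
00100010
10000010
10100110
11000001
10000011
01011100
00110110
00100010
00111011
00101010
01010100
Population at generation 5: 35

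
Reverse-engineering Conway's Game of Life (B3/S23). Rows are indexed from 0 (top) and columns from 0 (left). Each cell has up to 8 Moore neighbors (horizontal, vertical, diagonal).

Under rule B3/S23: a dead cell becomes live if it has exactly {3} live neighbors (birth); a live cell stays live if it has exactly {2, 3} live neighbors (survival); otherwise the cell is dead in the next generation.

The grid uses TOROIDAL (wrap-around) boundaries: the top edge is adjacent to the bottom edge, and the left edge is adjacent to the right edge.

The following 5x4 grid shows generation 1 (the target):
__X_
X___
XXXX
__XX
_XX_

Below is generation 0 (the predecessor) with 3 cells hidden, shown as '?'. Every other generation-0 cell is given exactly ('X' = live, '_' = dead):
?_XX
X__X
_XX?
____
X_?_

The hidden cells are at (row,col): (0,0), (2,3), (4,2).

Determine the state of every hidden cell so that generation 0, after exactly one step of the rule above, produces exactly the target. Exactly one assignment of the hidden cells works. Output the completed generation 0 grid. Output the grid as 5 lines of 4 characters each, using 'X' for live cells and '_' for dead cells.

Hidden generation-0 cells (in order): (0,0), (2,3), (4,2).
A hidden cell only influences target cells in its own 3x3 neighborhood. Try each of the 2^3 = 8 assignments, step the completed generation 0 forward once under B3/S23, and compare with the target:
  (0,0)=_ (2,3)=_ (4,2)=_ -> step gives (0,1)='X' but target has '_' -> reject
  (0,0)=_ (2,3)=_ (4,2)=X -> step reproduces the target at every cell -> ACCEPT
  (0,0)=_ (2,3)=X (4,2)=_ -> step gives (0,1)='X' but target has '_' -> reject
  (0,0)=_ (2,3)=X (4,2)=X -> step gives (1,0)='_' but target has 'X' -> reject
  (0,0)=X (2,3)=_ (4,2)=_ -> step gives (1,0)='_' but target has 'X' -> reject
  (0,0)=X (2,3)=_ (4,2)=X -> step gives (1,0)='_' but target has 'X' -> reject
  (0,0)=X (2,3)=X (4,2)=_ -> step gives (1,0)='_' but target has 'X' -> reject
  (0,0)=X (2,3)=X (4,2)=X -> step gives (1,0)='_' but target has 'X' -> reject
Unique solution: (0,0)=dead, (2,3)=dead, (4,2)=live.
Check: live-neighbor counts of every cell in the completed generation 0:
4435
3454
3223
2433
1324
Applying B3/S23 to generation 0 with these counts gives:
__X_
X___
XXXX
__XX
_XX_
which matches the target exactly.

Answer: __XX
X__X
_XX_
____
X_X_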